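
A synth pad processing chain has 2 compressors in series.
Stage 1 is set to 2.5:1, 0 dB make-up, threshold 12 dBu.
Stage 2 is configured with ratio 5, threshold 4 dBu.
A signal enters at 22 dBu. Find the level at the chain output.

6.4 dBu

Stage 1: overshoot 10 dB → 10/2.5 = 4 dB → 16 dBu.
Stage 2: 16 dBu is 12 dB over 4 dBu; at 5:1 that becomes 2.4 dB over, giving 6.4 dBu.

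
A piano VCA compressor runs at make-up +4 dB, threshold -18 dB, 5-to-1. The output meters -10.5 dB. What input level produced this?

Remove make-up: -10.5 − 4 = -14.5 dB.
The compressed level sits -14.5 − (-18) = 3.5 dB over threshold.
Undo the ratio: input overshoot = 3.5 × 5 = 17.5 dB, giving input = -0.5 dB.

-0.5 dB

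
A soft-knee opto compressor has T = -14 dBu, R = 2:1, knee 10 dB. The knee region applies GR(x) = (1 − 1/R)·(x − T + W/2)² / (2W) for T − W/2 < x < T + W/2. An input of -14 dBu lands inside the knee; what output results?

x − T + W/2 = -14 − (-14) + 5 = 5.
GR = (1 − 1/2) × 5² / 20 = 0.5 × 25 / 20 = 0.625 dB.
Output = -14 − 0.625 = -14.625 dBu.

-14.625 dBu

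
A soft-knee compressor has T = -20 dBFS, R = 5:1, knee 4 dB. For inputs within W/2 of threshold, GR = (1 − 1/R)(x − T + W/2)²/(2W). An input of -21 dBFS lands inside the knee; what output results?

-21.1 dBFS

x − T + W/2 = -21 − (-20) + 2 = 1.
GR = (1 − 1/5) × 1² / 8 = 0.8 × 1 / 8 = 0.1 dB.
Output = -21 − 0.1 = -21.1 dBFS.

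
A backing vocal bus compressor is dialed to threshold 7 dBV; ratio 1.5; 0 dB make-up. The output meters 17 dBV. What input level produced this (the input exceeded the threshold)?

Post-compression overshoot = 17 − 7 = 10 dB.
Undo the ratio: input overshoot = 10 × 1.5 = 15 dB, giving input = 22 dBV.

22 dBV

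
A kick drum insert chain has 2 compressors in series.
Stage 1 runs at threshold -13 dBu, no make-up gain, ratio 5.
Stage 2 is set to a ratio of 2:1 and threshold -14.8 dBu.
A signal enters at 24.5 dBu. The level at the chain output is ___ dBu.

Stage 1: overshoot 37.5 dB → 37.5/5 = 7.5 dB → -5.5 dBu.
Stage 2: overshoot 9.3 dB → 9.3/2 = 4.65 dB → -10.15 dBu.

-10.15 dBu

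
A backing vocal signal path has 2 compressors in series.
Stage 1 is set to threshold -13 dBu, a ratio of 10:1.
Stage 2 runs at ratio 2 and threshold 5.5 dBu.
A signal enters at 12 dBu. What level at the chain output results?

Stage 1: 12 dBu is 25 dB over -13 dBu; at 10:1 that becomes 2.5 dB over, giving -10.5 dBu.
Stage 2: -10.5 dBu is at or below the 5.5 dBu threshold — no compression; output -10.5 dBu.

-10.5 dBu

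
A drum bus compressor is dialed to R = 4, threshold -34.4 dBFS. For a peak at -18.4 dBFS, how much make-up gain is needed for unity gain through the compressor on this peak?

12 dB

Without make-up, output = threshold + overshoot/4 = -34.4 + 4 = -30.4 dBFS.
Gap to target: 12 dB.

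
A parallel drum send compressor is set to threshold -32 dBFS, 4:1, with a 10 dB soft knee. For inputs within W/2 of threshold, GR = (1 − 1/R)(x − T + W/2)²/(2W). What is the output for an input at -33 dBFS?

-33.6 dBFS

x − T + W/2 = -33 − (-32) + 5 = 4.
GR = (1 − 1/4) × 4² / 20 = 0.75 × 16 / 20 = 0.6 dB.
Output = -33 − 0.6 = -33.6 dBFS.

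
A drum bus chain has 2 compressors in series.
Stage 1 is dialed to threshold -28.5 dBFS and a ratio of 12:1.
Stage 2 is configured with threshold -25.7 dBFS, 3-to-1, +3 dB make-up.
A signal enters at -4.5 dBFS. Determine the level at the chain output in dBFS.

-23.5 dBFS

Stage 1: 24 dB above -28.5 dBFS, reduced 12:1 to 2 dB above → -26.5 dBFS.
Stage 2: below threshold (-26.5 ≤ -25.7); passes unchanged; make-up brings it to -23.5 dBFS.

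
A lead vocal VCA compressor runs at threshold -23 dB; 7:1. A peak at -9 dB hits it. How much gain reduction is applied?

12 dB

Overshoot = -9 − (-23) = 14 dB.
After 7:1 compression the overshoot becomes 14/7 = 2 dB.
Gain reduction = 14 − 2 = 12 dB.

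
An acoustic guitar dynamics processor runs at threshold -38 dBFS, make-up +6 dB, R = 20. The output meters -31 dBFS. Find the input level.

-18 dBFS

Before make-up, the level was -31 − 6 = -37 dBFS.
Post-compression overshoot = -37 − (-38) = 1 dB.
Undo the ratio: input overshoot = 1 × 20 = 20 dB, giving input = -18 dBFS.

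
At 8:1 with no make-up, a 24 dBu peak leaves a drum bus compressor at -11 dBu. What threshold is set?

Gain reduction = 24 − (-11) = 35 dB; output overshoot = GR / (R − 1) = 35 / 7 = 5 dB.
Threshold = output − output overshoot = -11 − 5 = -16 dBu.

-16 dBu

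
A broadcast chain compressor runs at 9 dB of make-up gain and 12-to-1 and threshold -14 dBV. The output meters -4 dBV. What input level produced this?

Remove make-up: -4 − 9 = -13 dBV.
The compressed level sits -13 − (-14) = 1 dB over threshold.
Undo the ratio: input overshoot = 1 × 12 = 12 dB, giving input = -2 dBV.

-2 dBV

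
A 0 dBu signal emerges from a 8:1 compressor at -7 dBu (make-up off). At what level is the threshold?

-8 dBu

Input is 8 dB above T (since output overshoot × R = input overshoot: (-7 − T)·8 = 0 − T gives T = -8 dBu).
Check: -8 + (0 − (-8))/8 = -8 + 1 = -7 dBu. ✓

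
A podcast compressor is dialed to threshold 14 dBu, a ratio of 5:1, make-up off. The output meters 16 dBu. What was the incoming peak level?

24 dBu

Post-compression overshoot = 16 − 14 = 2 dB.
Input overshoot = R × output overshoot = 10 dB → input = 14 + 10 = 24 dBu.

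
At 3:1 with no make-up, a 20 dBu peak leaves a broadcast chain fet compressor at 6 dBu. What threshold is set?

Let T be the threshold. Output overshoot = (input overshoot)/R, so 6 − T = (20 − T)/3.
3·(6 − T) = 20 − T → 2·T = 18 − 20 = -2.
T = -2/2 = -1 dBu.

-1 dBu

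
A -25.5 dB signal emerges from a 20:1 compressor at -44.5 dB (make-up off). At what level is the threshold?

Let T be the threshold. Output overshoot = (input overshoot)/R, so -44.5 − T = (-25.5 − T)/20.
20·(-44.5 − T) = -25.5 − T → 19·T = -890 − (-25.5) = -864.5.
T = -864.5/19 = -45.5 dB.

-45.5 dB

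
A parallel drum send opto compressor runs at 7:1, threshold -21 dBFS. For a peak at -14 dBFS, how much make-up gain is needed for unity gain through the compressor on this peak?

6 dB

The peak compresses to -21 + 7/7 = -20 dBFS.
To reach -14 dBFS requires -14 − (-20) = 6 dB of make-up.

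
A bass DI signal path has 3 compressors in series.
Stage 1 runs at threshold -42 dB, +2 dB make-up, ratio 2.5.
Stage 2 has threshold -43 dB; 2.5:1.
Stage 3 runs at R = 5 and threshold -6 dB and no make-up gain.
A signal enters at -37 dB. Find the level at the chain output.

Stage 1: -37 dB is 5 dB over -42 dB; at 2.5:1 that becomes 2 dB over, giving -40 dB; +2 dB make-up → -38 dB.
Stage 2: overshoot 5 dB → 5/2.5 = 2 dB → -41 dB.
Stage 3: below threshold (-41 ≤ -6); passes unchanged; output -41 dB.

-41 dB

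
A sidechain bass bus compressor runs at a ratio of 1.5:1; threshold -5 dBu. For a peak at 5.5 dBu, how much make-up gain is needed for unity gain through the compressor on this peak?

3.5 dB

Without make-up, output = threshold + overshoot/1.5 = -5 + 7 = 2 dBu.
Gap to target: 3.5 dB.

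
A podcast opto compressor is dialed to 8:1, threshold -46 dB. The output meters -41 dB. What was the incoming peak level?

-6 dB

That's 5 dB above the -46 dB threshold.
Input overshoot = R × output overshoot = 40 dB → input = -46 + 40 = -6 dB.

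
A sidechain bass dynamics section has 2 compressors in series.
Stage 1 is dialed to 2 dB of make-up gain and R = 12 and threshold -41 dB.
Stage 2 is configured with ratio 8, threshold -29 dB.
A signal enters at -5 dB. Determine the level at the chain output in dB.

-36 dB

Stage 1: overshoot 36 dB → 36/12 = 3 dB → -38 dB; +2 dB make-up → -36 dB.
Stage 2: -36 dB ≤ -29 dB, so stage 2 doesn't engage; output -36 dB.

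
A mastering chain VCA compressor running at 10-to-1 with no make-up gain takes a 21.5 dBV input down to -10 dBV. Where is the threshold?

-13.5 dBV

Input is 35 dB above T (since output overshoot × R = input overshoot: (-10 − T)·10 = 21.5 − T gives T = -13.5 dBV).
Check: -13.5 + (21.5 − (-13.5))/10 = -13.5 + 3.5 = -10 dBV. ✓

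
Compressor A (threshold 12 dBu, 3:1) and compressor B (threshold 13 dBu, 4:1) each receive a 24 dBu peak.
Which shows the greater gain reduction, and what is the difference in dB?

A: GR = 12 − 12/3 = 8 dB.
B: GR = 11 − 11/4 = 8.25 dB.
Difference: 0.25 dB in favour of B.

B, by 0.25 dB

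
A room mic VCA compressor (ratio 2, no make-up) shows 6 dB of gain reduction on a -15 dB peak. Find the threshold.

-27 dB

Input is 12 dB above T (since output overshoot × R = input overshoot: (-21 − T)·2 = -15 − T gives T = -27 dB).
Check: -27 + (-15 − (-27))/2 = -27 + 6 = -21 dB. ✓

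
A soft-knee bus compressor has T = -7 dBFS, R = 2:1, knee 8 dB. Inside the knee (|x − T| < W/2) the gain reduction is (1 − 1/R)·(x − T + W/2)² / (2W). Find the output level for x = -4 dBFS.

-5.53125 dBFS

x − T + W/2 = -4 − (-7) + 4 = 7.
GR = (1 − 1/2) × 7² / 16 = 0.5 × 49 / 16 = 1.53125 dB.
Output = -4 − 1.53125 = -5.53125 dBFS.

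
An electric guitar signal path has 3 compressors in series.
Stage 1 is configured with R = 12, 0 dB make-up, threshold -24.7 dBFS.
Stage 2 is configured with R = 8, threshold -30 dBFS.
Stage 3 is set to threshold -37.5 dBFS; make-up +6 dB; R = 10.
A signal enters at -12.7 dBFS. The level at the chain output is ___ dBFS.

Stage 1: 12 dB above -24.7 dBFS, reduced 12:1 to 1 dB above → -23.7 dBFS.
Stage 2: -23.7 dBFS is 6.3 dB over -30 dBFS; at 8:1 that becomes 0.7875 dB over, giving -29.2125 dBFS.
Stage 3: overshoot 8.2875 dB → 8.2875/10 = 0.82875 dB → -36.67125 dBFS; +6 dB make-up → -30.67125 dBFS.

-30.67125 dBFS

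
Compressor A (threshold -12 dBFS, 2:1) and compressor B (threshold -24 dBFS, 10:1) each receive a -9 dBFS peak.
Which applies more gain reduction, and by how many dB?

B, by 12 dB

A: overshoot 3 dB → output overshoot 1.5 dB → GR 1.5 dB.
B: overshoot 15 dB → output overshoot 1.5 dB → GR 13.5 dB.
B applies 12 dB more gain reduction.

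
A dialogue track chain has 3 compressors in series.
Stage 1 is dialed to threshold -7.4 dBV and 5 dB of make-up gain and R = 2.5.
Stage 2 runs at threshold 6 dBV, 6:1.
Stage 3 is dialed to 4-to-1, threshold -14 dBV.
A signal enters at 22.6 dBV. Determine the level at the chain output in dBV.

-8.85 dBV

Stage 1: 30 dB above -7.4 dBV, reduced 2.5:1 to 12 dB above → 4.6 dBV; +5 dB make-up → 9.6 dBV.
Stage 2: 3.6 dB above 6 dBV, reduced 6:1 to 0.6 dB above → 6.6 dBV.
Stage 3: 20.6 dB above -14 dBV, reduced 4:1 to 5.15 dB above → -8.85 dBV.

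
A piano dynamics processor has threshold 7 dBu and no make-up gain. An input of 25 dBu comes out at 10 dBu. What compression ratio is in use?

6:1

Input overshoot = 25 − 7 = 18 dB; output overshoot = 10 − 7 = 3 dB.
Ratio = 18 / 3 = 6.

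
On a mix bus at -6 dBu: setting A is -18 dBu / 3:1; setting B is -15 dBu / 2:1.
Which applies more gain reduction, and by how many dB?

A, by 3.5 dB

A: GR = 12 − 12/3 = 8 dB.
B: GR = 9 − 9/2 = 4.5 dB.
A applies 3.5 dB more gain reduction.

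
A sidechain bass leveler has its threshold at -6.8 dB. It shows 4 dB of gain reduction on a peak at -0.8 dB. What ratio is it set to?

Input overshoot = -0.8 − (-6.8) = 6 dB.
Output overshoot = 6 − 4 = 2 dB.
Ratio = input overshoot / output overshoot = 6 / 2 = 3.

3:1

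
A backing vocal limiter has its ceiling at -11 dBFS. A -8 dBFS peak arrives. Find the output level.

At ∞:1, everything above -11 dBFS is held at the ceiling.

-11 dBFS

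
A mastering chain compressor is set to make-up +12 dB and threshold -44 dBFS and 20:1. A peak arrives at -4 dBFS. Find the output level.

-30 dBFS

The input is 40 dB above the -44 dBFS threshold.
The 40 dB excess becomes 2 dB after 20:1 reduction.
Output = -44 + 2 = -42 dBFS; make-up adds 12 dB, giving -30 dBFS.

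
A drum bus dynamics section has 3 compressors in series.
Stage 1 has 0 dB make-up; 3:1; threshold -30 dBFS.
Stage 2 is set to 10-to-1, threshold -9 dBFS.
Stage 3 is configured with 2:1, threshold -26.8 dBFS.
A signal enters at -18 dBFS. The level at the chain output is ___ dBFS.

-26.4 dBFS

Stage 1: overshoot 12 dB → 12/3 = 4 dB → -26 dBFS.
Stage 2: -26 dBFS is at or below the -9 dBFS threshold — no compression; output -26 dBFS.
Stage 3: 0.8 dB above -26.8 dBFS, reduced 2:1 to 0.4 dB above → -26.4 dBFS.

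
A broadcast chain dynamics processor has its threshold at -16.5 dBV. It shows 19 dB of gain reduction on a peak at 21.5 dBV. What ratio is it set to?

2:1

Input overshoot = 21.5 − (-16.5) = 38 dB.
Output overshoot = 38 − 19 = 19 dB.
Ratio = input overshoot / output overshoot = 38 / 19 = 2.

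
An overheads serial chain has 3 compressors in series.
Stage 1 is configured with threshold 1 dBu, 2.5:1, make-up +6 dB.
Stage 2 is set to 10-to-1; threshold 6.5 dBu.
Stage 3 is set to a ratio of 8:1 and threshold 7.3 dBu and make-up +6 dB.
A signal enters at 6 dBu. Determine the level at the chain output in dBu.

Stage 1: overshoot 5 dB → 5/2.5 = 2 dB → 3 dBu; +6 dB make-up → 9 dBu.
Stage 2: overshoot 2.5 dB → 2.5/10 = 0.25 dB → 6.75 dBu.
Stage 3: 6.75 dBu is at or below the 7.3 dBu threshold — no compression; make-up brings it to 12.75 dBu.

12.75 dBu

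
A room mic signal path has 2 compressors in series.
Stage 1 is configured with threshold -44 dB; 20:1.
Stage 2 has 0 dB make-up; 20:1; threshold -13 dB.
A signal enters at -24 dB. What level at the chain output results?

Stage 1: overshoot 20 dB → 20/20 = 1 dB → -43 dB.
Stage 2: -43 dB ≤ -13 dB, so stage 2 doesn't engage; output -43 dB.

-43 dB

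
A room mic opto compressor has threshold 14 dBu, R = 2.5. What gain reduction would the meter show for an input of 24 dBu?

Overshoot = 24 − 14 = 10 dB.
After 2.5:1 compression the overshoot becomes 10/2.5 = 4 dB.
GR = overshoot in − overshoot out = 10 − 4 = 6 dB.

6 dB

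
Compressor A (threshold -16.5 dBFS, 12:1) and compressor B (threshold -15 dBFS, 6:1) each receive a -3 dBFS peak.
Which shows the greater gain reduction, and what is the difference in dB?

A, by 2.375 dB

A: GR = 13.5 − 13.5/12 = 12.375 dB.
B: GR = 12 − 12/6 = 10 dB.
A reduces 2.375 dB more.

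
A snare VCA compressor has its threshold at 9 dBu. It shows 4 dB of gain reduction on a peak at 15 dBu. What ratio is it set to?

3:1

Input overshoot = 15 − 9 = 6 dB.
Output overshoot = 6 − 4 = 2 dB.
Ratio = input overshoot / output overshoot = 6 / 2 = 3.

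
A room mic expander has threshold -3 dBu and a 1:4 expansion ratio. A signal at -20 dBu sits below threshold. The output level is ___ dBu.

-71 dBu

The input is 17 dB below the -3 dBu threshold.
A 1:4 expander multiplies undershoot by 4: 17 × 4 = 68 dB below threshold.
Output = -3 − 68 = -71 dBu.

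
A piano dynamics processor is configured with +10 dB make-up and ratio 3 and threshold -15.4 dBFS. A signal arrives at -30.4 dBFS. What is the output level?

-20.4 dBFS

-30.4 dBFS is 15 dB below the -15.4 dBFS threshold, so no gain reduction is applied.
Make-up gain adds 10 dB: -30.4 + 10 = -20.4 dBFS.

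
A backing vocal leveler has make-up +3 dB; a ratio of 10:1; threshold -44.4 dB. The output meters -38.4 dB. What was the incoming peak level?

-14.4 dB

Stripping the +3 dB make-up gives -41.4 dB at the gain stage.
That's 3 dB above the -44.4 dB threshold.
Before 10:1 compression the overshoot was 3 × 10 = 30 dB, so input = -44.4 + 30 = -14.4 dB.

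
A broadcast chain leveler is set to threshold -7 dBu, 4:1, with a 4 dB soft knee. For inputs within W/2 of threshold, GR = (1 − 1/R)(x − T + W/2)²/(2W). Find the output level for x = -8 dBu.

-8.09375 dBu

x − T + W/2 = -8 − (-7) + 2 = 1.
GR = (1 − 1/4) × 1² / 8 = 0.75 × 1 / 8 = 0.09375 dB.
Output = -8 − 0.09375 = -8.09375 dBu.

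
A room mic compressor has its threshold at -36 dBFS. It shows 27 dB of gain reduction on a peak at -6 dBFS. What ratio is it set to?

10:1

Input overshoot = -6 − (-36) = 30 dB.
Output overshoot = 30 − 27 = 3 dB.
Ratio = input overshoot / output overshoot = 30 / 3 = 10.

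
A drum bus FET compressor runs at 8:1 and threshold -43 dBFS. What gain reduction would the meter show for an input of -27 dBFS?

-27 dBFS exceeds the threshold by 16 dB.
At 8:1, output sits 16/8 = 2 dB above threshold.
GR = overshoot in − overshoot out = 16 − 2 = 14 dB.

14 dB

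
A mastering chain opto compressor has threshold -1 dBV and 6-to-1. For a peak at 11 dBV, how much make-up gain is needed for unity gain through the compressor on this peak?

Without make-up, output = threshold + overshoot/6 = -1 + 2 = 1 dBV.
Gap to target: 10 dB.

10 dB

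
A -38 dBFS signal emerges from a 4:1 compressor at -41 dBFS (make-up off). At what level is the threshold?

-42 dBFS

Let T be the threshold. Output overshoot = (input overshoot)/R, so -41 − T = (-38 − T)/4.
4·(-41 − T) = -38 − T → 3·T = -164 − (-38) = -126.
T = -126/3 = -42 dBFS.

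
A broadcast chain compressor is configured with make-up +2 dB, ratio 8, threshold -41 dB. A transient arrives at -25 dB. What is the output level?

-37 dB

The input is 16 dB above the -41 dB threshold.
8:1 compression reduces that to 16/8 = 2 dB over.
That puts the output at -39 dB; make-up adds 2 dB, giving -37 dB.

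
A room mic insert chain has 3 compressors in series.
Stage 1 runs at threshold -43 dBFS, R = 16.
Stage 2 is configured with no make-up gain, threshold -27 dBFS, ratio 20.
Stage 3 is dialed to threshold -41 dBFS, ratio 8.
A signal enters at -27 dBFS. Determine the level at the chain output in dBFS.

-42 dBFS

Stage 1: overshoot 16 dB → 16/16 = 1 dB → -42 dBFS.
Stage 2: -42 dBFS ≤ -27 dBFS, so stage 2 doesn't engage; output -42 dBFS.
Stage 3: -42 dBFS is at or below the -41 dBFS threshold — no compression; output -42 dBFS.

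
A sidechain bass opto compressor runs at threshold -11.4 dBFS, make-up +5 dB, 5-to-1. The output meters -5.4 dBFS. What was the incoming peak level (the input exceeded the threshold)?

Before make-up, the level was -5.4 − 5 = -10.4 dBFS.
The compressed level sits -10.4 − (-11.4) = 1 dB over threshold.
Before 5:1 compression the overshoot was 1 × 5 = 5 dB, so input = -11.4 + 5 = -6.4 dBFS.

-6.4 dBFS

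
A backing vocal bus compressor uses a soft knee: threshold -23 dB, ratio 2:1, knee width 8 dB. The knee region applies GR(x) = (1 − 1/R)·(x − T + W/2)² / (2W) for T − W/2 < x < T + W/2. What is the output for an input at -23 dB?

-23.5 dB

x − T + W/2 = -23 − (-23) + 4 = 4.
GR = (1 − 1/2) × 4² / 16 = 0.5 × 16 / 16 = 0.5 dB.
Output = -23 − 0.5 = -23.5 dB.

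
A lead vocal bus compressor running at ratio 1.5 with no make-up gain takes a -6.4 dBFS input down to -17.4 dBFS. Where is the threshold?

-39.4 dBFS

Input is 33 dB above T (since output overshoot × R = input overshoot: (-17.4 − T)·1.5 = -6.4 − T gives T = -39.4 dBFS).
Check: -39.4 + (-6.4 − (-39.4))/1.5 = -39.4 + 22 = -17.4 dBFS. ✓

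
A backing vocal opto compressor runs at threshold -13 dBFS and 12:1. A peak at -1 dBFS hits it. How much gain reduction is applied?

The signal is 12 dB above threshold.
A 12:1 ratio leaves 1 dB of that excess.
GR = overshoot in − overshoot out = 12 − 1 = 11 dB.

11 dB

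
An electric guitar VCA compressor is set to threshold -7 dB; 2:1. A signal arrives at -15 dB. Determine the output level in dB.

-15 dB is 8 dB below the -7 dB threshold, so no gain reduction is applied.
Output = input = -15 dB.

-15 dB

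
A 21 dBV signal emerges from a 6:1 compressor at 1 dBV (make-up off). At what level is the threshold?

-3 dBV

Input is 24 dB above T (since output overshoot × R = input overshoot: (1 − T)·6 = 21 − T gives T = -3 dBV).
Check: -3 + (21 − (-3))/6 = -3 + 4 = 1 dBV. ✓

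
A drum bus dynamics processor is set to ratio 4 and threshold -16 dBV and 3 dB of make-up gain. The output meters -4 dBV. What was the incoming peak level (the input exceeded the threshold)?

Remove make-up: -4 − 3 = -7 dBV.
That's 9 dB above the -16 dBV threshold.
Undo the ratio: input overshoot = 9 × 4 = 36 dB, giving input = 20 dBV.

20 dBV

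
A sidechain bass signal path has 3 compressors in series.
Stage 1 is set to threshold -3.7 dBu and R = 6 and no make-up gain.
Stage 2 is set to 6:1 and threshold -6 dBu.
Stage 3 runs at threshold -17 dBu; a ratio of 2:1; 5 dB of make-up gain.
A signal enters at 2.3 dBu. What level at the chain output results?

Stage 1: 2.3 dBu is 6 dB over -3.7 dBu; at 6:1 that becomes 1 dB over, giving -2.7 dBu.
Stage 2: -2.7 dBu is 3.3 dB over -6 dBu; at 6:1 that becomes 0.55 dB over, giving -5.45 dBu.
Stage 3: overshoot 11.55 dB → 11.55/2 = 5.775 dB → -11.225 dBu; +5 dB make-up → -6.225 dBu.

-6.225 dBu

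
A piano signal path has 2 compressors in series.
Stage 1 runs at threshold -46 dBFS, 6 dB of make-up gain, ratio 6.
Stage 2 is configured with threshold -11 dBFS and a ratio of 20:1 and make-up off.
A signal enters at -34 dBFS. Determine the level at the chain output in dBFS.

-38 dBFS

Stage 1: overshoot 12 dB → 12/6 = 2 dB → -44 dBFS; +6 dB make-up → -38 dBFS.
Stage 2: -38 dBFS is at or below the -11 dBFS threshold — no compression; output -38 dBFS.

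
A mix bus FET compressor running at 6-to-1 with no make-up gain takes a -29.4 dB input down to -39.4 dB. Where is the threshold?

Gain reduction = -29.4 − (-39.4) = 10 dB; output overshoot = GR / (R − 1) = 10 / 5 = 2 dB.
Threshold = output − output overshoot = -39.4 − 2 = -41.4 dB.

-41.4 dB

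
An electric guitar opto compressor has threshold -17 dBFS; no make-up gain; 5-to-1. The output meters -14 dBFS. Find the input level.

The compressed level sits -14 − (-17) = 3 dB over threshold.
Input overshoot = R × output overshoot = 15 dB → input = -17 + 15 = -2 dBFS.

-2 dBFS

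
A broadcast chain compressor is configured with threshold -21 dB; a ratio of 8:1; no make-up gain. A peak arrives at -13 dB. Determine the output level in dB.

-20 dB

The input is 8 dB above the -21 dB threshold.
At 8:1 the overshoot is divided by 8, leaving 1 dB above threshold.
Output = -21 + 1 = -20 dB.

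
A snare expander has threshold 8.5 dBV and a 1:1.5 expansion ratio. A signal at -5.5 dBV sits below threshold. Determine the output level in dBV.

The input is 14 dB below the 8.5 dBV threshold.
A 1:1.5 expander multiplies undershoot by 1.5: 14 × 1.5 = 21 dB below threshold.
Output = 8.5 − 21 = -12.5 dBV.

-12.5 dBV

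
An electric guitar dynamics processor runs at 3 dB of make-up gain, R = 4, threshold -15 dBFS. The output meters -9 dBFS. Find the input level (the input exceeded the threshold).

Before make-up, the level was -9 − 3 = -12 dBFS.
The compressed level sits -12 − (-15) = 3 dB over threshold.
Undo the ratio: input overshoot = 3 × 4 = 12 dB, giving input = -3 dBFS.

-3 dBFS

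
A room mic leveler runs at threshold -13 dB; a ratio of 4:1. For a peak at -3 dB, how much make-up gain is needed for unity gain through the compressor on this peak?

7.5 dB

Without make-up, output = threshold + overshoot/4 = -13 + 2.5 = -10.5 dB.
Gap to target: 7.5 dB.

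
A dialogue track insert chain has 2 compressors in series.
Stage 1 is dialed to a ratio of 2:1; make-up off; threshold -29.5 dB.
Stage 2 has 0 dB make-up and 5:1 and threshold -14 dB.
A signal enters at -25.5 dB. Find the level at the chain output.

-27.5 dB

Stage 1: overshoot 4 dB → 4/2 = 2 dB → -27.5 dB.
Stage 2: below threshold (-27.5 ≤ -14); passes unchanged; output -27.5 dB.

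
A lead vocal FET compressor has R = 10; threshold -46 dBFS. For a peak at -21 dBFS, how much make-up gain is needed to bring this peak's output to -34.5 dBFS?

9 dB

Without make-up, output = threshold + overshoot/10 = -46 + 2.5 = -43.5 dBFS.
Gap to target: 9 dB.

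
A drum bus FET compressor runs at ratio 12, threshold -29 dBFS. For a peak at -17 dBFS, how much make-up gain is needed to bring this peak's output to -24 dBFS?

4 dB

Without make-up, output = threshold + overshoot/12 = -29 + 1 = -28 dBFS.
Gap to target: 4 dB.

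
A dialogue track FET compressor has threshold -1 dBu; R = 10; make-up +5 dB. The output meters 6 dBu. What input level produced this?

Stripping the +5 dB make-up gives 1 dBu at the gain stage.
Post-compression overshoot = 1 − (-1) = 2 dB.
Before 10:1 compression the overshoot was 2 × 10 = 20 dB, so input = -1 + 20 = 19 dBu.

19 dBu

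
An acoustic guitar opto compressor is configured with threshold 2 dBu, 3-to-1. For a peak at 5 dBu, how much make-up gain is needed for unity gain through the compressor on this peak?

The peak compresses to 2 + 3/3 = 3 dBu.
To reach 5 dBu requires 5 − 3 = 2 dB of make-up.

2 dB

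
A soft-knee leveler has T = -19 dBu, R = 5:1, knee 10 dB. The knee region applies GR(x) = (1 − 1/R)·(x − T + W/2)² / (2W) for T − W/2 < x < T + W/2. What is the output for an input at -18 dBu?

x − T + W/2 = -18 − (-19) + 5 = 6.
GR = (1 − 1/5) × 6² / 20 = 0.8 × 36 / 20 = 1.44 dB.
Output = -18 − 1.44 = -19.44 dBu.

-19.44 dBu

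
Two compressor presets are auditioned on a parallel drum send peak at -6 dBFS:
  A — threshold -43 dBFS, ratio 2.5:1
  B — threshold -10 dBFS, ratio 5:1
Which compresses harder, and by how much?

A: overshoot 37 dB → output overshoot 14.8 dB → GR 22.2 dB.
B: overshoot 4 dB → output overshoot 0.8 dB → GR 3.2 dB.
A applies 19 dB more gain reduction.

A, by 19 dB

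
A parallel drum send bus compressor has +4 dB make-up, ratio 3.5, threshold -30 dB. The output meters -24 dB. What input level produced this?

-23 dB

Remove make-up: -24 − 4 = -28 dB.
The compressed level sits -28 − (-30) = 2 dB over threshold.
Undo the ratio: input overshoot = 2 × 3.5 = 7 dB, giving input = -23 dB.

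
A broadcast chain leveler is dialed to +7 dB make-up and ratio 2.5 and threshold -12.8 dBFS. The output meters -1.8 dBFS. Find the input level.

-2.8 dBFS

Before make-up, the level was -1.8 − 7 = -8.8 dBFS.
Post-compression overshoot = -8.8 − (-12.8) = 4 dB.
Undo the ratio: input overshoot = 4 × 2.5 = 10 dB, giving input = -2.8 dBFS.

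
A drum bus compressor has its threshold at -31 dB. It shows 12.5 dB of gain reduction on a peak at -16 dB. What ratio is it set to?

6:1

Input overshoot = -16 − (-31) = 15 dB.
Output overshoot = 15 − 12.5 = 2.5 dB.
Ratio = input overshoot / output overshoot = 15 / 2.5 = 6.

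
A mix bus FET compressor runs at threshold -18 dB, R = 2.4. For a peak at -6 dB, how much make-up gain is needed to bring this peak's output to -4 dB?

Without make-up, output = threshold + overshoot/2.4 = -18 + 5 = -13 dB.
Gap to target: 9 dB.

9 dB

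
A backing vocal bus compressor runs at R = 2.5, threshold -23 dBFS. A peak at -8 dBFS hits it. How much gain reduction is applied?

9 dB

The signal is 15 dB above threshold.
After 2.5:1 compression the overshoot becomes 15/2.5 = 6 dB.
Gain reduction = 15 − 6 = 9 dB.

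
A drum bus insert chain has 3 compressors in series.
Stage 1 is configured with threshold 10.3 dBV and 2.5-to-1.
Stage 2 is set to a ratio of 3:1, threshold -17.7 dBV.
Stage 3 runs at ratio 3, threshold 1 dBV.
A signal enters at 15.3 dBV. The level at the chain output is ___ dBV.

Stage 1: overshoot 5 dB → 5/2.5 = 2 dB → 12.3 dBV.
Stage 2: 30 dB above -17.7 dBV, reduced 3:1 to 10 dB above → -7.7 dBV.
Stage 3: -7.7 dBV ≤ 1 dBV, so stage 3 doesn't engage; output -7.7 dBV.

-7.7 dBV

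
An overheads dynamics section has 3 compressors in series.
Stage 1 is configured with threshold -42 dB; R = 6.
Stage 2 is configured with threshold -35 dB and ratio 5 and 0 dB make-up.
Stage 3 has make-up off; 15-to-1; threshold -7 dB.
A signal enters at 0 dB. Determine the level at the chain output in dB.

-35 dB

Stage 1: 42 dB above -42 dB, reduced 6:1 to 7 dB above → -35 dB.
Stage 2: -35 dB ≤ -35 dB, so stage 2 doesn't engage; output -35 dB.
Stage 3: -35 dB ≤ -7 dB, so stage 3 doesn't engage; output -35 dB.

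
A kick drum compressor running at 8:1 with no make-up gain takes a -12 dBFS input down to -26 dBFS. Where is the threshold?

Let T be the threshold. Output overshoot = (input overshoot)/R, so -26 − T = (-12 − T)/8.
8·(-26 − T) = -12 − T → 7·T = -208 − (-12) = -196.
T = -196/7 = -28 dBFS.

-28 dBFS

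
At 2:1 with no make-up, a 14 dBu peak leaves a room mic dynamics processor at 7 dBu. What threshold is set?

0 dBu

Input is 14 dB above T (since output overshoot × R = input overshoot: (7 − T)·2 = 14 − T gives T = 0 dBu).
Check: 0 + (14 − 0)/2 = 0 + 7 = 7 dBu. ✓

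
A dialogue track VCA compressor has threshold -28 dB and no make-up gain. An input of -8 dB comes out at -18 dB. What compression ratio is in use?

2:1

Input overshoot = -8 − (-28) = 20 dB; output overshoot = -18 − (-28) = 10 dB.
Ratio = 20 / 10 = 2.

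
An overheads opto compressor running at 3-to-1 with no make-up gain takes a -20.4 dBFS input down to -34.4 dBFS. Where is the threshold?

Let T be the threshold. Output overshoot = (input overshoot)/R, so -34.4 − T = (-20.4 − T)/3.
3·(-34.4 − T) = -20.4 − T → 2·T = -103.2 − (-20.4) = -82.8.
T = -82.8/2 = -41.4 dBFS.

-41.4 dBFS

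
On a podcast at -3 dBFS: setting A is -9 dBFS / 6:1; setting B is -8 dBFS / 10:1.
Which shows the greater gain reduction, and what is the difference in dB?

A: overshoot 6 dB → output overshoot 1 dB → GR 5 dB.
B: overshoot 5 dB → output overshoot 0.5 dB → GR 4.5 dB.
A applies 0.5 dB more gain reduction.

A, by 0.5 dB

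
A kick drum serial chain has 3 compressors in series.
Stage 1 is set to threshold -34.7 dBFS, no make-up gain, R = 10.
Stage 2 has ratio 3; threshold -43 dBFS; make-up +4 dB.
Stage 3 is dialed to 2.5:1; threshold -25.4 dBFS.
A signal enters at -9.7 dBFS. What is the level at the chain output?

Stage 1: -9.7 dBFS is 25 dB over -34.7 dBFS; at 10:1 that becomes 2.5 dB over, giving -32.2 dBFS.
Stage 2: -32.2 dBFS is 10.8 dB over -43 dBFS; at 3:1 that becomes 3.6 dB over, giving -39.4 dBFS; +4 dB make-up → -35.4 dBFS.
Stage 3: below threshold (-35.4 ≤ -25.4); passes unchanged; output -35.4 dBFS.

-35.4 dBFS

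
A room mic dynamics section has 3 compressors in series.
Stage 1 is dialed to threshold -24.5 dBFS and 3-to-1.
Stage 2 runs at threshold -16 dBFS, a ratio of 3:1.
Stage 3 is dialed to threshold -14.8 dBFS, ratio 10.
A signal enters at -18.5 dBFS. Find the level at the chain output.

Stage 1: -18.5 dBFS is 6 dB over -24.5 dBFS; at 3:1 that becomes 2 dB over, giving -22.5 dBFS.
Stage 2: -22.5 dBFS ≤ -16 dBFS, so stage 2 doesn't engage; output -22.5 dBFS.
Stage 3: -22.5 dBFS is at or below the -14.8 dBFS threshold — no compression; output -22.5 dBFS.

-22.5 dBFS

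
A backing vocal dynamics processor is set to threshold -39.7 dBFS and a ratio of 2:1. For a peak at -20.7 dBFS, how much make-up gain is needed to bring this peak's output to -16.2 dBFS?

14 dB

The peak compresses to -39.7 + 19/2 = -30.2 dBFS.
To reach -16.2 dBFS requires -16.2 − (-30.2) = 14 dB of make-up.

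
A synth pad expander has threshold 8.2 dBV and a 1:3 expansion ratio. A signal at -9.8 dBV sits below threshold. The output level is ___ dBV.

Below threshold, a 1:3 expander applies gain = (3−1)×(T − x) of attenuation.
(3−1) × 18 = 36 dB, so output = -9.8 − 36 = -45.8 dBV.

-45.8 dBV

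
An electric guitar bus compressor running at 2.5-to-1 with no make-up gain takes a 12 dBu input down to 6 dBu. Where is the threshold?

2 dBu

Gain reduction = 12 − 6 = 6 dB; output overshoot = GR / (R − 1) = 6 / 1.5 = 4 dB.
Threshold = output − output overshoot = 6 − 4 = 2 dBu.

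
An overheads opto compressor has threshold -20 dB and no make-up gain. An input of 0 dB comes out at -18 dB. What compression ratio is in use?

10:1

Input overshoot = 0 − (-20) = 20 dB; output overshoot = -18 − (-20) = 2 dB.
Ratio = 20 / 2 = 10.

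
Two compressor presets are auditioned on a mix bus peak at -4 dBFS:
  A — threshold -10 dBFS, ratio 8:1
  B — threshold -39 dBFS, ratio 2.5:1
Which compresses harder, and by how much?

A: overshoot 6 dB → output overshoot 0.75 dB → GR 5.25 dB.
B: overshoot 35 dB → output overshoot 14 dB → GR 21 dB.
B applies 15.75 dB more gain reduction.

B, by 15.75 dB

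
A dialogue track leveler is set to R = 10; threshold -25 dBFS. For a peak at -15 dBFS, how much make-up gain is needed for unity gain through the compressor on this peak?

9 dB

Overshoot 10 dB → 10/10 = 1 dB after compression, so the compressed level is -25 + 1 = -24 dBFS.
Make-up = target − compressed = -15 − (-24) = 9 dB.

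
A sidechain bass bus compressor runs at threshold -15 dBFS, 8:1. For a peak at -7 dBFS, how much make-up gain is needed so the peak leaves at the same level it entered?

Overshoot 8 dB → 8/8 = 1 dB after compression, so the compressed level is -15 + 1 = -14 dBFS.
Make-up = target − compressed = -7 − (-14) = 7 dB.

7 dB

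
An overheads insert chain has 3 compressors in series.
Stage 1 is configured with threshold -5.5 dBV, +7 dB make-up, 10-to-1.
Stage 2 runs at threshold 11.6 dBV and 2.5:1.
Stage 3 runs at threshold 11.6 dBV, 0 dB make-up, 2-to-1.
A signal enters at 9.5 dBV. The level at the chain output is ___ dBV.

Stage 1: 9.5 dBV is 15 dB over -5.5 dBV; at 10:1 that becomes 1.5 dB over, giving -4 dBV; +7 dB make-up → 3 dBV.
Stage 2: 3 dBV ≤ 11.6 dBV, so stage 2 doesn't engage; output 3 dBV.
Stage 3: 3 dBV ≤ 11.6 dBV, so stage 3 doesn't engage; output 3 dBV.

3 dBV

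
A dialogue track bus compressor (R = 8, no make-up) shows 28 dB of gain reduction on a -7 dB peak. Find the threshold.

-39 dB

Let T be the threshold. Output overshoot = (input overshoot)/R, so -35 − T = (-7 − T)/8.
8·(-35 − T) = -7 − T → 7·T = -280 − (-7) = -273.
T = -273/7 = -39 dB.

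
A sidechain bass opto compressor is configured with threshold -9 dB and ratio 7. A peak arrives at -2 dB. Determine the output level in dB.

-8 dB

Overshoot: -2 − (-9) = 7 dB.
At 7:1 the overshoot is divided by 7, leaving 1 dB above threshold.
So the level is -9 + 1 = -8 dB.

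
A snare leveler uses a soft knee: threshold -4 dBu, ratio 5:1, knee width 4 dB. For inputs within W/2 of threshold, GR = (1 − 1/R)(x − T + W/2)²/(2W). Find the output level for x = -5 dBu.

x − T + W/2 = -5 − (-4) + 2 = 1.
GR = (1 − 1/5) × 1² / 8 = 0.8 × 1 / 8 = 0.1 dB.
Output = -5 − 0.1 = -5.1 dBu.

-5.1 dBu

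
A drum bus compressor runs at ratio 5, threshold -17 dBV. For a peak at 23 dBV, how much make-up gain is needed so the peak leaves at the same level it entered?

32 dB

Overshoot 40 dB → 40/5 = 8 dB after compression, so the compressed level is -17 + 8 = -9 dBV.
Make-up = target − compressed = 23 − (-9) = 32 dB.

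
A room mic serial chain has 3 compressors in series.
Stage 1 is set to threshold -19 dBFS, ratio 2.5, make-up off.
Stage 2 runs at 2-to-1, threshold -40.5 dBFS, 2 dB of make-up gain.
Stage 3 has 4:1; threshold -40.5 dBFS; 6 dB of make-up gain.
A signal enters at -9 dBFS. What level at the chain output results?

-30.8125 dBFS

Stage 1: 10 dB above -19 dBFS, reduced 2.5:1 to 4 dB above → -15 dBFS.
Stage 2: 25.5 dB above -40.5 dBFS, reduced 2:1 to 12.75 dB above → -27.75 dBFS; +2 dB make-up → -25.75 dBFS.
Stage 3: -25.75 dBFS is 14.75 dB over -40.5 dBFS; at 4:1 that becomes 3.6875 dB over, giving -36.8125 dBFS; +6 dB make-up → -30.8125 dBFS.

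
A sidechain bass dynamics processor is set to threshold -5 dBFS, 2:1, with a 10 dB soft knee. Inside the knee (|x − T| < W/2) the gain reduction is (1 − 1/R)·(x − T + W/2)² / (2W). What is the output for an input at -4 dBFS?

-4.9 dBFS

x − T + W/2 = -4 − (-5) + 5 = 6.
GR = (1 − 1/2) × 6² / 20 = 0.5 × 36 / 20 = 0.9 dB.
Output = -4 − 0.9 = -4.9 dBFS.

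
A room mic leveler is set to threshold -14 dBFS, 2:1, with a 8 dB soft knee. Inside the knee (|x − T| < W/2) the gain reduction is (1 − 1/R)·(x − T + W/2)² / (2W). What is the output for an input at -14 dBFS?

x − T + W/2 = -14 − (-14) + 4 = 4.
GR = (1 − 1/2) × 4² / 16 = 0.5 × 16 / 16 = 0.5 dB.
Output = -14 − 0.5 = -14.5 dBFS.

-14.5 dBFS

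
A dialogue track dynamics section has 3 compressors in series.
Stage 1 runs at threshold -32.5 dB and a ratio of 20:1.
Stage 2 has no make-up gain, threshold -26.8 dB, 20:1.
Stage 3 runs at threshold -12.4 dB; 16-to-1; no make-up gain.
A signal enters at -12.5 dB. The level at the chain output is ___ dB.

-31.5 dB

Stage 1: 20 dB above -32.5 dB, reduced 20:1 to 1 dB above → -31.5 dB.
Stage 2: -31.5 dB ≤ -26.8 dB, so stage 2 doesn't engage; output -31.5 dB.
Stage 3: below threshold (-31.5 ≤ -12.4); passes unchanged; output -31.5 dB.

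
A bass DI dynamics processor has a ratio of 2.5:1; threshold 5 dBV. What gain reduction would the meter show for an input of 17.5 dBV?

7.5 dB

17.5 dBV exceeds the threshold by 12.5 dB.
After 2.5:1 compression the overshoot becomes 12.5/2.5 = 5 dB.
So the signal is attenuated by 12.5 − 5 = 7.5 dB.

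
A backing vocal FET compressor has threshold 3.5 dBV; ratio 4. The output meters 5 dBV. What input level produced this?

9.5 dBV

That's 1.5 dB above the 3.5 dBV threshold.
Before 4:1 compression the overshoot was 1.5 × 4 = 6 dB, so input = 3.5 + 6 = 9.5 dBV.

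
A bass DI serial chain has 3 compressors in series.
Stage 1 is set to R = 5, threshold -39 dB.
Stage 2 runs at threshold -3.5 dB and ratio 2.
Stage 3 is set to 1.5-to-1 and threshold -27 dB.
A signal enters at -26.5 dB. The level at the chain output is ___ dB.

-36.5 dB

Stage 1: overshoot 12.5 dB → 12.5/5 = 2.5 dB → -36.5 dB.
Stage 2: below threshold (-36.5 ≤ -3.5); passes unchanged; output -36.5 dB.
Stage 3: -36.5 dB ≤ -27 dB, so stage 3 doesn't engage; output -36.5 dB.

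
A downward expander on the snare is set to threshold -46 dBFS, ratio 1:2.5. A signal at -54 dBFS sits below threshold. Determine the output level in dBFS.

Undershoot = (-46) − (-54) = 8 dB.
At 1:2.5, that expands to 20 dB under threshold.
Output = -46 − 20 = -66 dBFS.

-66 dBFS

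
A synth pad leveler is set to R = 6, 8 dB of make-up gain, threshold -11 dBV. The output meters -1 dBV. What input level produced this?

1 dBV

Stripping the +8 dB make-up gives -9 dBV at the gain stage.
That's 2 dB above the -11 dBV threshold.
Undo the ratio: input overshoot = 2 × 6 = 12 dB, giving input = 1 dBV.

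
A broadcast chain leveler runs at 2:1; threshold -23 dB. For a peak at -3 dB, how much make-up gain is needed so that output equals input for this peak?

10 dB

Overshoot 20 dB → 20/2 = 10 dB after compression, so the compressed level is -23 + 10 = -13 dB.
Make-up = target − compressed = -3 − (-13) = 10 dB.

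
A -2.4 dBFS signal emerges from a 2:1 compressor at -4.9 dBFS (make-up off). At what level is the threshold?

Let T be the threshold. Output overshoot = (input overshoot)/R, so -4.9 − T = (-2.4 − T)/2.
2·(-4.9 − T) = -2.4 − T → 1·T = -9.8 − (-2.4) = -7.4.
T = -7.4/1 = -7.4 dBFS.

-7.4 dBFS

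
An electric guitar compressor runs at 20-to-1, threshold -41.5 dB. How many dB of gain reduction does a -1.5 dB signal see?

38 dB

-1.5 dB exceeds the threshold by 40 dB.
A 20:1 ratio leaves 2 dB of that excess.
So the signal is attenuated by 40 − 2 = 38 dB.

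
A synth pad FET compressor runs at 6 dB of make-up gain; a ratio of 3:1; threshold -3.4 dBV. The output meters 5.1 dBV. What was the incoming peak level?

Remove make-up: 5.1 − 6 = -0.9 dBV.
That's 2.5 dB above the -3.4 dBV threshold.
Undo the ratio: input overshoot = 2.5 × 3 = 7.5 dB, giving input = 4.1 dBV.

4.1 dBV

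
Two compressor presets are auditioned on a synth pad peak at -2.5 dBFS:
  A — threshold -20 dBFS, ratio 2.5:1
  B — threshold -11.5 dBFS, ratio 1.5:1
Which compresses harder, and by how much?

A: GR = 17.5 − 17.5/2.5 = 10.5 dB.
B: GR = 9 − 9/1.5 = 3 dB.
Difference: 7.5 dB in favour of A.

A, by 7.5 dB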